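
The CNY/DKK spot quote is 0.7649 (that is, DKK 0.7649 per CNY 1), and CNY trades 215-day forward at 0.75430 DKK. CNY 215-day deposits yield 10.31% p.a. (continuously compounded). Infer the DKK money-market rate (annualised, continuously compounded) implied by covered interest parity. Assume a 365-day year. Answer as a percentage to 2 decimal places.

7.94%

T = 215/365 years.
F/S = 0.7543/0.7649 = 0.9861420 = (growth of DKK) / (growth of CNY).
The CNY side grows by e^(0.1031×215/365) = 1.0626121.
Hence g_DKK = 1.0478864.
r = ln(1.0478864)/(215/365) = 0.079409 → 7.94%.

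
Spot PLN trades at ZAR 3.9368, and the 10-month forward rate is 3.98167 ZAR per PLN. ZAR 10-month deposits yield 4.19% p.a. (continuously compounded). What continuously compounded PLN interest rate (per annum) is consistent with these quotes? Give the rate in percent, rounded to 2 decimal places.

T = 10/12 years.
By CIP, F/S equals the ZAR-to-PLN growth ratio: 3.98167/3.9368 = 1.0113976.
The ZAR side grows by e^(0.0419×10/12) = 1.0355334.
Hence g_PLN = 1.0238638.
r = ln(1.0238638)/(10/12) = 0.028300 → 2.83%.

2.83%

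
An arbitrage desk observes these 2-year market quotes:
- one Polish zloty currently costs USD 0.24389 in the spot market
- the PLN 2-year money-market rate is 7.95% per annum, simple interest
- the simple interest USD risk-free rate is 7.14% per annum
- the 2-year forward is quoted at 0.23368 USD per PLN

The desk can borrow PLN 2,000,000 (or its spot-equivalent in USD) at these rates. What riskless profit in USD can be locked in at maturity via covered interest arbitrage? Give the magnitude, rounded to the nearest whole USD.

T = 2 years.
Route A — deposit PLN, sell forward: 2,000,000 × 1.159000 × 0.23368 = USD 541,670.24.
Route B — convert at spot, deposit USD: 2,000,000 × 0.24389 × 1.142800 = USD 557,434.98.
The quoted forward undervalues PLN, so borrow PLN, convert to USD at spot, deposit the USD at 7.14%, and buy PLN forward at 0.23368 to cover the loan.
Profit = 557,434.98 − 541,670.24 = USD 15,765.

USD 15,765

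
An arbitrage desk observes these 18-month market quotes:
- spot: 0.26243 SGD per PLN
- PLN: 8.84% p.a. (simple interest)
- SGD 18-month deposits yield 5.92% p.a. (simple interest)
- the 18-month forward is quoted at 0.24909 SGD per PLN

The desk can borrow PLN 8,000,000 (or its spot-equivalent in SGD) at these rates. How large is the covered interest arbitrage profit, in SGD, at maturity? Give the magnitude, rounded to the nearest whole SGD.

SGD 28,916

T = 18/12 years.
Route A — deposit PLN, sell forward: 8,000,000 × 1.132600 × 0.24909 = SGD 2,256,954.67.
Route B — convert at spot, deposit SGD: 8,000,000 × 0.26243 × 1.088800 = SGD 2,285,870.27.
The quoted forward undervalues PLN, so borrow PLN, convert to SGD at spot, deposit the SGD at 5.92%, and buy PLN forward at 0.24909 to cover the loan.
Arbitrage profit = |2,256,954.67 − 2,285,870.27| = SGD 28,916.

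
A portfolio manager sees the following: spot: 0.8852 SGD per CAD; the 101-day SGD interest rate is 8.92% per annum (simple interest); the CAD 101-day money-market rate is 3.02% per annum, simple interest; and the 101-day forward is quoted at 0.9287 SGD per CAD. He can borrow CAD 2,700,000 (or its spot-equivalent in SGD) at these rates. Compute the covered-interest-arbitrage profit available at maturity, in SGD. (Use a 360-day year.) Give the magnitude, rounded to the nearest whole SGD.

T = 101/360 years.
Route A — deposit CAD, sell forward: 2,700,000 × 1.008472778 × 0.9287 = SGD 2,528,735.41.
Route B — convert at spot, deposit SGD: 2,700,000 × 0.8852 × 1.025025556 = SGD 2,449,852.08.
The quoted forward overvalues CAD, so borrow SGD, buy CAD at spot, deposit the CAD at 3.02%, and sell the proceeds forward at 0.9287.
Arbitrage profit = |2,528,735.41 − 2,449,852.08| = SGD 78,883.

SGD 78,883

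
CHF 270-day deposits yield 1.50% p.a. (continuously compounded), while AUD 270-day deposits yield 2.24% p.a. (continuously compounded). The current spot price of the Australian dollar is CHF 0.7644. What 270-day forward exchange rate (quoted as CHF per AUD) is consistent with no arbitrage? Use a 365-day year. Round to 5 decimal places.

0.76023

T = 270/365 years.
Growth of 1 CHF over T: e^(0.0150×270/365) = 1.0111577.
Growth of 1 AUD over T: e^(0.0224×270/365) = 1.0167079.
So F = 0.7644 × 1.0111577 / 1.0167079 = 0.7602271 (CHF/AUD).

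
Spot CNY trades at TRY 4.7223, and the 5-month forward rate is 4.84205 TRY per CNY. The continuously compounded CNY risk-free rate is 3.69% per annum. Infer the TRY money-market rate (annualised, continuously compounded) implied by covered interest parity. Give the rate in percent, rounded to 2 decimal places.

T = 5/12 years.
By CIP, F/S equals the TRY-to-CNY growth ratio: 4.84205/4.7223 = 1.0253584.
The CNY side grows by e^(0.0369×5/12) = 1.0154938.
So the TRY growth factor = 1.0412451.
r = ln(1.0412451)/(5/12) = 0.097001 → 9.70%.

9.70%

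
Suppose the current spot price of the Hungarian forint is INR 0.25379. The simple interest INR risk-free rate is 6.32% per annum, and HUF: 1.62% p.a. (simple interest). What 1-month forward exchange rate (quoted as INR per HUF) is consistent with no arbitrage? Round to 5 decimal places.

T = 1/12 years.
INR growth factor: 1 + 0.0632×1/12 = 1.0052667.
Growth of 1 HUF over T: 1 + 0.0162×1/12 = 1.001350.
Forward (INR per HUF) = 0.25379 × 1.0052667 / 1.001350 = 0.2547827.

0.25478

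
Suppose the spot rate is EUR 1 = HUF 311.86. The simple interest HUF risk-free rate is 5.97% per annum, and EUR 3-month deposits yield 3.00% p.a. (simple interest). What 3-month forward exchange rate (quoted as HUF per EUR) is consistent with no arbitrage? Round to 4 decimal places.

314.1583

T = 3/12 years.
HUF accumulates by 1 + 0.0597×3/12 = 1.014925.
EUR growth factor: 1 + 0.0300×3/12 = 1.007500.
So F = 311.86 × 1.014925 / 1.007500 = 314.158323 (HUF/EUR).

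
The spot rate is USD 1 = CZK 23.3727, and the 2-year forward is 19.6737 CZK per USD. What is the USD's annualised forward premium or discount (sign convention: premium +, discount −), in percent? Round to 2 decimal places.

T = 2 years.
(F − S)/S = (19.6737 − 23.3727)/23.3727 = -0.1582616.
Per annum: -0.1582616 / 2 = -0.079131 = -7.91%.

-7.91%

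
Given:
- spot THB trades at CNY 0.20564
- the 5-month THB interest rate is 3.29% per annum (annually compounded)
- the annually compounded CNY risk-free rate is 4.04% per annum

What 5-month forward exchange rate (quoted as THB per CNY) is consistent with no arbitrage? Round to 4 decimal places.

4.8482

T = 5/12 years.
CNY accumulates by (1 + 0.0404)^(5/12) = 1.0166391.
THB growth factor: (1 + 0.0329)^(5/12) = 1.013579.
CIP: F = S · (grow CNY)/(grow THB) = 0.20564 × 1.0166391/1.013579 = 0.2062608 CNY per THB.
Invert for THB per CNY: 1 / 0.2062608 = 4.8482.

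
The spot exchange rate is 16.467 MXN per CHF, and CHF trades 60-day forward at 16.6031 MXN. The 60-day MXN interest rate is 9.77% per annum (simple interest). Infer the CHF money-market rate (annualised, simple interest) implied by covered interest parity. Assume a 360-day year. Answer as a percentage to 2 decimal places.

T = 60/360 years.
F/S = 16.6031/16.467 = 1.0082650 = (growth of MXN) / (growth of CHF).
The MXN side grows by 1 + 0.0977×60/360 = 1.0162833.
So the CHF growth factor = 1.0079526.
r = (1.0079526 − 1)/(60/360) = 0.047716 → 4.77%.

4.77%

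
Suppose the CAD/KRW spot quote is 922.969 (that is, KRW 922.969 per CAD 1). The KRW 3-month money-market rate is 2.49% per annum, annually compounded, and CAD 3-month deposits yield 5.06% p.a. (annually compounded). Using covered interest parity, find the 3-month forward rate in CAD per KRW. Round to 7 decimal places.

0.0010902

T = 3/12 years.
KRW growth factor: (1 + 0.0249)^(3/12) = 1.0061677.
CAD growth factor: (1 + 0.0506)^(3/12) = 1.0124168.
CIP: F = S · (grow KRW)/(grow CAD) = 922.969 × 1.0061677/1.0124168 = 917.2720 KRW per CAD.
Quoted the other way: 1/917.2720 = 0.0010902 CAD per KRW.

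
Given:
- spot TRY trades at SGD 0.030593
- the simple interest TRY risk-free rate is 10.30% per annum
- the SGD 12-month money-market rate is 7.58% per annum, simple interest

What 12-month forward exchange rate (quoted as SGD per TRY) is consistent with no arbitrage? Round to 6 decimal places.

0.029839

T = 1 year.
SGD accumulates by 1 + 0.0758×1 = 1.075800.
TRY growth factor: 1 + 0.1030×1 = 1.103000.
So F = 0.030593 × 1.075800 / 1.103000 = 0.02983858 (SGD/TRY).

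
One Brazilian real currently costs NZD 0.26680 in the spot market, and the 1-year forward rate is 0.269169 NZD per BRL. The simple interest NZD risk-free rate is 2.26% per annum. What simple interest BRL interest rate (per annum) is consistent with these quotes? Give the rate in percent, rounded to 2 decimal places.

1.36%

T = 1 year.
By CIP, F/S equals the NZD-to-BRL growth ratio: 0.269169/0.2668 = 1.0088793.
The NZD side grows by 1 + 0.0226×1 = 1.022600.
So the BRL growth factor = 1.0135999.
r = (1.0135999 − 1)/1 = 0.013600 → 1.36%.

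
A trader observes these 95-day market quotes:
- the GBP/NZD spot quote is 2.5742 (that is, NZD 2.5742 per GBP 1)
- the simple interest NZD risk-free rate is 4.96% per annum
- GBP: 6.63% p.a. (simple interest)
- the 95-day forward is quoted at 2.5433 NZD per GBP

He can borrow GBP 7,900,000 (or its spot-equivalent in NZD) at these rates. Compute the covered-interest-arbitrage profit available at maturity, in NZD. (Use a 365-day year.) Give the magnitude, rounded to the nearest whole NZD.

T = 95/365 years.
Invest the GBP and cover forward: 7,900,000 × 1.0172561644 × 2.5433 = NZD 20,438,782.06.
Convert at spot and invest in NZD: 7,900,000 × 2.5742 × 1.012909589 = NZD 20,598,711.73.
The quoted forward undervalues GBP, so borrow GBP, convert to NZD at spot, deposit the NZD at 4.96%, and buy GBP forward at 2.5433 to cover the loan.
The gap between the two covered legs is NZD 159,930.

NZD 159,930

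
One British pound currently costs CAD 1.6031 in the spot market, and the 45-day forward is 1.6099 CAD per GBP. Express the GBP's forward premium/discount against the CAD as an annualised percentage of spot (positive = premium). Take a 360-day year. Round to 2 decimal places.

+3.39%

T = 45/360 years.
GBP trades forward at +0.42418% vs spot over the period.
Annualise by dividing by T: 0.0042418 / (45/360) = 0.033934 → 3.39%.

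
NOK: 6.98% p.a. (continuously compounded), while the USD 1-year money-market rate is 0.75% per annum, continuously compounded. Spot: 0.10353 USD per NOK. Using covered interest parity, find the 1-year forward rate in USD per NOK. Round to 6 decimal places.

T = 1 year.
Growth of 1 USD over T: e^(0.0075×1) = 1.0075282.
NOK accumulates by e^(0.0698×1) = 1.0722937.
Forward (USD per NOK) = 0.10353 × 1.0075282 / 1.0722937 = 0.09727689.

0.097277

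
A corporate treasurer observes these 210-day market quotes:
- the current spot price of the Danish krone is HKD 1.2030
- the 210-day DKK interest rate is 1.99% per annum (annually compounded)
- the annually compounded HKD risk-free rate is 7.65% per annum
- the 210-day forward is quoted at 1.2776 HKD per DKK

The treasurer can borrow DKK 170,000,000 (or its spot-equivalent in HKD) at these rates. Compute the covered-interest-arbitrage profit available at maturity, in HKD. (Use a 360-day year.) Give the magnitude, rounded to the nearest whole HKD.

T = 210/360 years.
Route A — deposit DKK, sell forward: 170,000,000 × 1.01156065401 × 1.2776 = HKD 219,702,881.57.
Route B — convert at spot, deposit HKD: 170,000,000 × 1.2030 × 1.04393835286 = HKD 213,495,832.54.
The quoted forward overvalues DKK, so borrow HKD, buy DKK at spot, deposit the DKK at 1.99%, and sell the proceeds forward at 1.2776.
Profit = 219,702,881.57 − 213,495,832.54 = HKD 6,207,049.

HKD 6,207,049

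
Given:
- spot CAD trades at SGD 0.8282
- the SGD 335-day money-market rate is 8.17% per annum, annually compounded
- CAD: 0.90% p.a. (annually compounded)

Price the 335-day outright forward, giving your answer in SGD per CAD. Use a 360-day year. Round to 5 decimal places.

0.88359

T = 335/360 years.
SGD accumulates by (1 + 0.0817)^(335/360) = 1.0758167.
CAD accumulates by (1 + 0.0090)^(335/360) = 1.0083724.
So F = 0.8282 × 1.0758167 / 1.0083724 = 0.8835936 (SGD/CAD).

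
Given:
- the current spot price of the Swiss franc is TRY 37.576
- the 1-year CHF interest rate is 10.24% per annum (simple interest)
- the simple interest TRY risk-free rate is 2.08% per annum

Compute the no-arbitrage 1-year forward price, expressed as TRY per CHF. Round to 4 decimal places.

34.7946

T = 1 year.
Growth of 1 TRY over T: 1 + 0.0208×1 = 1.020800.
CHF growth factor: 1 + 0.1024×1 = 1.102400.
CIP: F = S · (grow TRY)/(grow CHF) = 37.576 × 1.020800/1.102400 = 34.794612 TRY per CHF.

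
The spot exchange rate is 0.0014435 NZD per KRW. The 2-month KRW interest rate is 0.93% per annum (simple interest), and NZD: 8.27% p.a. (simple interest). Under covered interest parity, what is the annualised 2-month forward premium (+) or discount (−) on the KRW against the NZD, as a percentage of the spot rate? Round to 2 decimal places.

T = 2/12 years.
No-arbitrage forward: 0.0014435 × 1.0137833 / 1.001550 = 0.0014611314 NZD/KRW.
(F − S)/S ÷ T = (0.0014611314 − 0.0014435)/0.0014435/(2/12) = 0.073286 → 7.33%.

+7.33%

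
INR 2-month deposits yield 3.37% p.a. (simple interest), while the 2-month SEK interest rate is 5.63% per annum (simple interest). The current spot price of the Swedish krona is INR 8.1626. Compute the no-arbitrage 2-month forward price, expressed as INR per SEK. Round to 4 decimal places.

8.1321

T = 2/12 years.
INR accumulates by 1 + 0.0337×2/12 = 1.0056167.
SEK growth factor: 1 + 0.0563×2/12 = 1.0093833.
So F = 8.1626 × 1.0056167 / 1.0093833 = 8.132141 (INR/SEK).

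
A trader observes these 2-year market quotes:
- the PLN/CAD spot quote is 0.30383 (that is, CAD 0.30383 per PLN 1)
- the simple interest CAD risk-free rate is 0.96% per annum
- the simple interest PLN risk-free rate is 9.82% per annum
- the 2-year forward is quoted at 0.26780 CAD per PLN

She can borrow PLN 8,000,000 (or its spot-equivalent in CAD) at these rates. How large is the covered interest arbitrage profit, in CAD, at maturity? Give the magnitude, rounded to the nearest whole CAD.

CAD 85,859

T = 2 years.
Keep in PLN, deliver into the forward: 8,000,000·1.196400·0.26780 = CAD 2,563,167.36.
Swap to CAD now, deposit: 8,000,000·0.30383·1.019200 = CAD 2,477,308.29.
The quoted forward overvalues PLN, so borrow CAD, buy PLN at spot, deposit the PLN at 9.82%, and sell the proceeds forward at 0.26780.
The gap between the two covered legs is CAD 85,859.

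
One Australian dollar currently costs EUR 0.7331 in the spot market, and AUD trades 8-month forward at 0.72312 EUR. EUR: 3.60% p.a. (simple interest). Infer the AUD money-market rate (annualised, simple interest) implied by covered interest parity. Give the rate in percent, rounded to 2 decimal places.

5.72%

T = 8/12 years.
F/S = 0.72312/0.7331 = 0.9863866 = (growth of EUR) / (growth of AUD).
The EUR side grows by 1 + 0.0360×8/12 = 1.024000.
So the AUD growth factor = 1.0381325.
r = (1.0381325 − 1)/(8/12) = 0.057199 → 5.72%.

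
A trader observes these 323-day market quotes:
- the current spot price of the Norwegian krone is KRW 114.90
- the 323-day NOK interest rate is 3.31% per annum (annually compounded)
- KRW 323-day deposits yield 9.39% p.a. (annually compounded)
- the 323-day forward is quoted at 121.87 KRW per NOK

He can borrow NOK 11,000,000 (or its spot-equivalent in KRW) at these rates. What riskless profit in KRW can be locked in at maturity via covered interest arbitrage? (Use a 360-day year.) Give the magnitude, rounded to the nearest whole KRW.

T = 323/360 years.
Route A — deposit NOK, sell forward: 11,000,000 × 1.029648144147 × 121.87 = KRW 1,380,315,412.60.
Route B — convert at spot, deposit KRW: 11,000,000 × 114.90 × 1.083856007018 = KRW 1,369,885,607.27.
The quoted forward overvalues NOK, so borrow KRW, buy NOK at spot, deposit the NOK at 3.31%, and sell the proceeds forward at 121.87.
Profit = 1,380,315,412.60 − 1,369,885,607.27 = KRW 10,429,805.

KRW 10,429,805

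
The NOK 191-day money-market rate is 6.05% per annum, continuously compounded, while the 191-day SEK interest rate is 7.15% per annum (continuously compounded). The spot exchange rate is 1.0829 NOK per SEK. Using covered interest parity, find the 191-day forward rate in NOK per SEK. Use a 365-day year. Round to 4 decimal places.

1.0767

T = 191/365 years.
NOK growth factor: e^(0.0605×191/365) = 1.0321654.
Growth of 1 SEK over T: e^(0.0715×191/365) = 1.0381238.
So F = 1.0829 × 1.0321654 / 1.0381238 = 1.076685 (NOK/SEK).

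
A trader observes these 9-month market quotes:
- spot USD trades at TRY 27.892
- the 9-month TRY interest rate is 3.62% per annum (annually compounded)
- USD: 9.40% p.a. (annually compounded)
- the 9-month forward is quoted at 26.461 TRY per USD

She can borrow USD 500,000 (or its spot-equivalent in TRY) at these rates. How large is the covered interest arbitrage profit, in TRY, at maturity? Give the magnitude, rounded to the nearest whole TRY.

TRY 170,248

T = 9/12 years.
Route A — deposit USD, sell forward: 500,000 × 1.0697024525 × 26.461 = TRY 14,152,698.30.
Route B — convert at spot, deposit TRY: 500,000 × 27.892 × 1.0270289624 = TRY 14,322,945.91.
The quoted forward undervalues USD, so borrow USD, convert to TRY at spot, deposit the TRY at 3.62%, and buy USD forward at 26.461 to cover the loan.
The gap between the two covered legs is TRY 170,248.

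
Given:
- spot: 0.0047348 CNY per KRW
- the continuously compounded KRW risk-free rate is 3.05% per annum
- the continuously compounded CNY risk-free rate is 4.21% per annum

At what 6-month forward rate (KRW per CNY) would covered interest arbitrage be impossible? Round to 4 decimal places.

T = 6/12 years.
Growth of 1 CNY over T: e^(0.0421×6/12) = 1.021273114.
KRW accumulates by e^(0.0305×6/12) = 1.015366875.
CIP: F = S · (grow CNY)/(grow KRW) = 0.0047348 × 1.021273114/1.015366875 = 0.00476234163 CNY per KRW.
Quoted the other way: 1/0.00476234163 = 209.9807 KRW per CNY.

209.9807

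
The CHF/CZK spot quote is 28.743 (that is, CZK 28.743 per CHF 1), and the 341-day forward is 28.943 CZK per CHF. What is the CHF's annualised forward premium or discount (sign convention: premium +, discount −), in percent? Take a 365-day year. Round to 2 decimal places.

+0.74%

T = 341/365 years.
Period premium: (28.943 − 28.743)/28.743 = 0.0069582.
Per annum: 0.0069582 / (341/365) = 0.007448 = 0.74%.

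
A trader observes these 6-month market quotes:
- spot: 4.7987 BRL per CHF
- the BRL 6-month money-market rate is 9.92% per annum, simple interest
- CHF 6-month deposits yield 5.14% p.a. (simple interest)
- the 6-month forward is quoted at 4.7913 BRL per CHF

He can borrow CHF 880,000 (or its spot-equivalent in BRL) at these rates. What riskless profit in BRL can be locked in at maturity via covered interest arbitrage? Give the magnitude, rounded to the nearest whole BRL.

T = 6/12 years.
Keep in CHF, deliver into the forward: 880,000·1.025700·4.7913 = BRL 4,324,704.04.
Swap to BRL now, deposit: 880,000·4.7987·1.049600 = BRL 4,432,309.66.
The quoted forward undervalues CHF, so borrow CHF, convert to BRL at spot, deposit the BRL at 9.92%, and buy CHF forward at 4.7913 to cover the loan.
Profit = 4,432,309.66 − 4,324,704.04 = BRL 107,606.

BRL 107,606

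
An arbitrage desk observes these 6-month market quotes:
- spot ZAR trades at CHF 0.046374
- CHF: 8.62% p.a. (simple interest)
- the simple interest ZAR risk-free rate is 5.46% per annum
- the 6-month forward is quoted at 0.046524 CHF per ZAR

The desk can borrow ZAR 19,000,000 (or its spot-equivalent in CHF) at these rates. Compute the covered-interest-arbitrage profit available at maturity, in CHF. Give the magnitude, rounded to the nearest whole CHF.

CHF 10,994

T = 6/12 years.
Invest the ZAR and cover forward: 19,000,000 × 1.027300 × 0.046524 = CHF 908,088.00.
Convert at spot and invest in CHF: 19,000,000 × 0.046374 × 1.043100 = CHF 919,081.67.
The quoted forward undervalues ZAR, so borrow ZAR, convert to CHF at spot, deposit the CHF at 8.62%, and buy ZAR forward at 0.046524 to cover the loan.
Arbitrage profit = |908,088.00 − 919,081.67| = CHF 10,994.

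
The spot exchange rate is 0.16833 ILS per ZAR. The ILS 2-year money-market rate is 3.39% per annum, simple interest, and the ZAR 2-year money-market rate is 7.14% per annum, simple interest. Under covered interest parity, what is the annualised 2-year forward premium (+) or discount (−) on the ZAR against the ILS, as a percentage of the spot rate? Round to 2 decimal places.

-3.28%

T = 2 years.
F = S · g_ILS/g_ZAR = 0.16833 × 1.067800/1.142800 = 0.15728279.
(F − S)/S ÷ T = (0.15728279 − 0.16833)/0.16833/2 = -0.032814 → -3.28%.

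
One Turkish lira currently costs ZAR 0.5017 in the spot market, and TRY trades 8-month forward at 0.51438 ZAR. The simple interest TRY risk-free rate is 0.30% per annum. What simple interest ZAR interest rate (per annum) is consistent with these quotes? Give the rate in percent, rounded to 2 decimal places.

4.10%

T = 8/12 years.
By CIP, F/S equals the ZAR-to-TRY growth ratio: 0.51438/0.5017 = 1.0252741.
The TRY side grows by 1 + 0.0030×8/12 = 1.002000.
Hence g_ZAR = 1.0273246.
r = (1.0273246 − 1)/(8/12) = 0.040987 → 4.10%.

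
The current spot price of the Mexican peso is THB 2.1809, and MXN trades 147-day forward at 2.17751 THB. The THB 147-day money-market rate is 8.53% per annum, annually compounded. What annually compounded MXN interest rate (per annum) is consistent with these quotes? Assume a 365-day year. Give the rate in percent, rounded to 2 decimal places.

8.95%

T = 147/365 years.
By CIP, F/S equals the THB-to-MXN growth ratio: 2.17751/2.1809 = 0.9984456.
THB growth factor: (1 + 0.0853)^(147/365) = 1.0335163.
That pins the MXN growth at 1.0351253.
r = 1.0351253^(365/147) − 1 = 0.089500 → 8.95%.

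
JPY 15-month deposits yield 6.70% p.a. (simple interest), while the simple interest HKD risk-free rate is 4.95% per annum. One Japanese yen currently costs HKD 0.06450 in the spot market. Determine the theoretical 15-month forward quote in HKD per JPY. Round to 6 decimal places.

T = 15/12 years.
HKD growth factor: 1 + 0.0495×15/12 = 1.061875.
Growth of 1 JPY over T: 1 + 0.0670×15/12 = 1.083750.
CIP: F = S · (grow HKD)/(grow JPY) = 0.0645 × 1.061875/1.083750 = 0.06319810 HKD per JPY.

0.063198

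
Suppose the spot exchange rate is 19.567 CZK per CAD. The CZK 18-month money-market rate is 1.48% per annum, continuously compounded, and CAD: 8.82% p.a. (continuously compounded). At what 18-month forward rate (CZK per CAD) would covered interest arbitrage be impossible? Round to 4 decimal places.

17.5270

T = 18/12 years.
Growth of 1 CZK over T: e^(0.0148×18/12) = 1.02244825.
Growth of 1 CAD over T: e^(0.0882×18/12) = 1.1414507.
Forward (CZK per CAD) = 19.567 × 1.02244825 / 1.1414507 = 17.527034.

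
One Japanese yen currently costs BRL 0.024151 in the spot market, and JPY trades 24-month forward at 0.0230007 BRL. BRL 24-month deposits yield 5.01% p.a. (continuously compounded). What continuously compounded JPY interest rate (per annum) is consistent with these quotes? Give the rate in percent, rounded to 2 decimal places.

T = 2 years.
By CIP, F/S equals the BRL-to-JPY growth ratio: 0.0230007/0.024151 = 0.9523705.
BRL growth factor: e^(0.0501×2) = 1.105392.
So the JPY growth factor = 1.1606743.
r = ln(1.1606743)/2 = 0.074501 → 7.45%.

7.45%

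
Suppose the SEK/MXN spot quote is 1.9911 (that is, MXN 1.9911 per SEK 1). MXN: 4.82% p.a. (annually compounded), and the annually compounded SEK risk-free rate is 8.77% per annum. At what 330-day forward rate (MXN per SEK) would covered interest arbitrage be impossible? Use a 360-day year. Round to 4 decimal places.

T = 330/360 years.
MXN growth factor: (1 + 0.0482)^(330/360) = 1.0440961.
Growth of 1 SEK over T: (1 + 0.0877)^(330/360) = 1.0801068.
CIP: F = S · (grow MXN)/(grow SEK) = 1.9911 × 1.0440961/1.0801068 = 1.924717 MXN per SEK.

1.9247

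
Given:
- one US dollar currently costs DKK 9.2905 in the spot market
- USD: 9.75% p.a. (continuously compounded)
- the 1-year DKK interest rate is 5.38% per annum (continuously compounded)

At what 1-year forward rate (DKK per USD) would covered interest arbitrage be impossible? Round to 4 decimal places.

8.8932

T = 1 year.
Growth of 1 DKK over T: e^(0.0538×1) = 1.0552735.
USD accumulates by e^(0.0975×1) = 1.1024114.
So F = 9.2905 × 1.0552735 / 1.1024114 = 8.893248 (DKK/USD).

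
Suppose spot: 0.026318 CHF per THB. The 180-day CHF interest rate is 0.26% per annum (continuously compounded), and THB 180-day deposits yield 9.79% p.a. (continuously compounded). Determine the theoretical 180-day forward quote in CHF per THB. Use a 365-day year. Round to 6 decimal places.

0.025110

T = 180/365 years.
CHF growth factor: e^(0.0026×180/365) = 1.001283.
THB accumulates by e^(0.0979×180/365) = 1.0494639.
So F = 0.026318 × 1.001283 / 1.0494639 = 0.02510974 (CHF/THB).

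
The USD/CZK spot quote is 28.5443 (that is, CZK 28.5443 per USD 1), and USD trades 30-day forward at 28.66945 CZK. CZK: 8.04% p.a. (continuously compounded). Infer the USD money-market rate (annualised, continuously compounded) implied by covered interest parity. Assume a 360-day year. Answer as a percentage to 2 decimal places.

2.79%

T = 30/360 years.
By CIP, F/S equals the CZK-to-USD growth ratio: 28.66945/28.5443 = 1.0043844.
CZK growth factor: e^(0.0804×30/360) = 1.0067225.
Hence g_USD = 1.0023279.
Take logs: ln 1.0023279 / (30/360) = 0.027902, so 2.79%.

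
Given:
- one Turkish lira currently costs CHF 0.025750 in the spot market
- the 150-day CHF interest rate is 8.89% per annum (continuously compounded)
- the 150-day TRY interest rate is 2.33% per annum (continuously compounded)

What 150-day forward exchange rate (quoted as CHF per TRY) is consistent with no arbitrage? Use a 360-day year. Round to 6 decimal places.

0.026464

T = 150/360 years.
Growth of 1 CHF over T: e^(0.0889×150/360) = 1.0377363.
TRY accumulates by e^(0.0233×150/360) = 1.0097556.
So F = 0.02575 × 1.0377363 / 1.0097556 = 0.02646354 (CHF/TRY).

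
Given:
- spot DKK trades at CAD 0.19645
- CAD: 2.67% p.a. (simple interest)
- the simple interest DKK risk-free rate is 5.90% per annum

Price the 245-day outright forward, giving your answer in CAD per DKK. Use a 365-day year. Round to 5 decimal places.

0.19235

T = 245/365 years.
CAD accumulates by 1 + 0.0267×245/365 = 1.0179219.
DKK accumulates by 1 + 0.0590×245/365 = 1.0396027.
So F = 0.19645 × 1.0179219 / 1.0396027 = 0.1923531 (CAD/DKK).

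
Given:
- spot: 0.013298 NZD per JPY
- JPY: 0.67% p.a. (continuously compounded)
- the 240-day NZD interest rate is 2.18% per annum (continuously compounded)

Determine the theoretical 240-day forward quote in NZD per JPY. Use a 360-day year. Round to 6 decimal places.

0.013433

T = 240/360 years.
NZD accumulates by e^(0.0218×240/360) = 1.0146395.
JPY accumulates by e^(0.0067×240/360) = 1.0044767.
CIP: F = S · (grow NZD)/(grow JPY) = 0.013298 × 1.0146395/1.0044767 = 0.01343254 NZD per JPY.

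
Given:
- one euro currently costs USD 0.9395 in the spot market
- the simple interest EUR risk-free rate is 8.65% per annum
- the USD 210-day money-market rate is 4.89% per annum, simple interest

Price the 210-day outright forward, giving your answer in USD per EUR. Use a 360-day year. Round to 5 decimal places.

0.91988

T = 210/360 years.
Growth of 1 USD over T: 1 + 0.0489×210/360 = 1.028525.
Growth of 1 EUR over T: 1 + 0.0865×210/360 = 1.0504583.
So F = 0.9395 × 1.028525 / 1.0504583 = 0.9198835 (USD/EUR).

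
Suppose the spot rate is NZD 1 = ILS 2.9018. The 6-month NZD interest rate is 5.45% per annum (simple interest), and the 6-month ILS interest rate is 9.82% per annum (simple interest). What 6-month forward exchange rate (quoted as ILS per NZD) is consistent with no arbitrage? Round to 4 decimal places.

T = 6/12 years.
ILS accumulates by 1 + 0.0982×6/12 = 1.049100.
Growth of 1 NZD over T: 1 + 0.0545×6/12 = 1.027250.
CIP: F = S · (grow ILS)/(grow NZD) = 2.9018 × 1.049100/1.027250 = 2.963522 ILS per NZD.

2.9635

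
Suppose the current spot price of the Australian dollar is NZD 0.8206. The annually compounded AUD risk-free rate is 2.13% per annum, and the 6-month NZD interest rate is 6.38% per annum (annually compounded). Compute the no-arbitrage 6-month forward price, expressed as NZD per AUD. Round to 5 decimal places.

0.83750

T = 6/12 years.
NZD accumulates by (1 + 0.0638)^(6/12) = 1.0314068.
AUD accumulates by (1 + 0.0213)^(6/12) = 1.0105939.
CIP: F = S · (grow NZD)/(grow AUD) = 0.8206 × 1.0314068/1.0105939 = 0.8375000 NZD per AUD.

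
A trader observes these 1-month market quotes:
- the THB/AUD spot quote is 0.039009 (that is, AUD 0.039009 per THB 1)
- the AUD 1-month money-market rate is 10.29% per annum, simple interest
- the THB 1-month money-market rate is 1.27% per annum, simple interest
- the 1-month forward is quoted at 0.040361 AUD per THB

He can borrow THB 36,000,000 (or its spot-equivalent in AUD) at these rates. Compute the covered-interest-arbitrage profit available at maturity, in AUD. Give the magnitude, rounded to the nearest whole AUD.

AUD 38,168

T = 1/12 years.
Invest the THB and cover forward: 36,000,000 × 1.001058333 × 0.040361 = AUD 1,454,533.75.
Convert at spot and invest in AUD: 36,000,000 × 0.039009 × 1.008575 = AUD 1,416,366.08.
The quoted forward overvalues THB, so borrow AUD, buy THB at spot, deposit the THB at 1.27%, and sell the proceeds forward at 0.040361.
The gap between the two covered legs is AUD 38,168.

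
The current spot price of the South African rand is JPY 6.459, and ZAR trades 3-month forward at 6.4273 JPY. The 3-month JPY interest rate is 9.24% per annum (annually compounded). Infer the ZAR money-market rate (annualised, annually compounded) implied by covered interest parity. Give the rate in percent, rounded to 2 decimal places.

11.41%

T = 3/12 years.
By CIP, F/S equals the JPY-to-ZAR growth ratio: 6.4273/6.459 = 0.9950921.
JPY growth factor: (1 + 0.0924)^(3/12) = 1.0223402.
That pins the ZAR growth at 1.0273825.
Annualise: 1.0273825^(12/3) − 1 = 0.114111 = 11.41%.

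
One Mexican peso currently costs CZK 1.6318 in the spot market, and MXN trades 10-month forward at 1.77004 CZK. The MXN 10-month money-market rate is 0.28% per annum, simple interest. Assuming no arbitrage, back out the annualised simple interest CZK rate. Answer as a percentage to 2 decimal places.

T = 10/12 years.
CIP gives F = S · g_CZK/g_MXN, so g_CZK/g_MXN = 1.77004/1.6318 = 1.0847163.
The MXN side grows by 1 + 0.0028×10/12 = 1.0023333.
That pins the CZK growth at 1.0872473.
(1.0872473 − 1)/T = 0.104697, i.e. 10.47%.

10.47%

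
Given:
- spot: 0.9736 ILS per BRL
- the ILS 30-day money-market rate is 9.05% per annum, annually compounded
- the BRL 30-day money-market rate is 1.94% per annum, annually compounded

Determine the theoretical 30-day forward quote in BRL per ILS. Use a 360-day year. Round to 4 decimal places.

T = 30/360 years.
Growth of 1 ILS over T: (1 + 0.0905)^(30/360) = 1.0072458.
BRL growth factor: (1 + 0.0194)^(30/360) = 1.0016025.
So F = 0.9736 × 1.0072458 / 1.0016025 = 0.9790855 (ILS/BRL).
Invert for BRL per ILS: 1 / 0.9790855 = 1.0214.

1.0214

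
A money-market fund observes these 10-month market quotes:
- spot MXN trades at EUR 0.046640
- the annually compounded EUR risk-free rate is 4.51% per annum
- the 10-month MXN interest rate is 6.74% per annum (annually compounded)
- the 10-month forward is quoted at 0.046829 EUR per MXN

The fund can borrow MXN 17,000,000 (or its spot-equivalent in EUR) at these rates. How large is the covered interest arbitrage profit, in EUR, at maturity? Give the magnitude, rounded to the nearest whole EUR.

EUR 17,993

T = 10/12 years.
Invest the MXN and cover forward: 17,000,000 × 1.05585918 × 0.046829 = EUR 840,562.10.
Convert at spot and invest in EUR: 17,000,000 × 0.046640 × 1.0374445 = EUR 822,569.00.
The quoted forward overvalues MXN, so borrow EUR, buy MXN at spot, deposit the MXN at 6.74%, and sell the proceeds forward at 0.046829.
Arbitrage profit = |840,562.10 − 822,569.00| = EUR 17,993.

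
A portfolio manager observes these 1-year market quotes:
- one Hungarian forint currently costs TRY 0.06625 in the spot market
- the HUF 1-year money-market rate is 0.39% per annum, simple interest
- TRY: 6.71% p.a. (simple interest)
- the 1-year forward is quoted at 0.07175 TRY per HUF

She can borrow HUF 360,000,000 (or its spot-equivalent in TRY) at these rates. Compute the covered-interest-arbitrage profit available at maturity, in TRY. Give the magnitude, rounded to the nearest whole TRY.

TRY 480,402

T = 1 year.
Route A — deposit HUF, sell forward: 360,000,000 × 1.003900 × 0.07175 = TRY 25,930,737.00.
Route B — convert at spot, deposit TRY: 360,000,000 × 0.06625 × 1.067100 = TRY 25,450,335.00.
The quoted forward overvalues HUF, so borrow TRY, buy HUF at spot, deposit the HUF at 0.39%, and sell the proceeds forward at 0.07175.
Profit = 25,930,737.00 − 25,450,335.00 = TRY 480,402.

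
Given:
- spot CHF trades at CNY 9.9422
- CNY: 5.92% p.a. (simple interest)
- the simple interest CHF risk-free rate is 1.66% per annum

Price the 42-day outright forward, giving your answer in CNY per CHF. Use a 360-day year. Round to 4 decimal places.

T = 42/360 years.
CNY accumulates by 1 + 0.0592×42/360 = 1.0069067.
CHF accumulates by 1 + 0.0166×42/360 = 1.0019367.
CIP: F = S · (grow CNY)/(grow CHF) = 9.9422 × 1.0069067/1.0019367 = 9.991517 CNY per CHF.

9.9915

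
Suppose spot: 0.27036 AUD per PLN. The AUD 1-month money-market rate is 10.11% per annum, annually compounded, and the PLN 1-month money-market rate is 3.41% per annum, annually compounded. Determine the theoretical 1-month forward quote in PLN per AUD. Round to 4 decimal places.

T = 1/12 years.
Growth of 1 AUD over T: (1 + 0.1011)^(1/12) = 1.0080581.
PLN growth factor: (1 + 0.0341)^(1/12) = 1.0027982.
CIP: F = S · (grow AUD)/(grow PLN) = 0.27036 × 1.0080581/1.0027982 = 0.2717781 AUD per PLN.
Quoted the other way: 1/0.2717781 = 3.6795 PLN per AUD.

3.6795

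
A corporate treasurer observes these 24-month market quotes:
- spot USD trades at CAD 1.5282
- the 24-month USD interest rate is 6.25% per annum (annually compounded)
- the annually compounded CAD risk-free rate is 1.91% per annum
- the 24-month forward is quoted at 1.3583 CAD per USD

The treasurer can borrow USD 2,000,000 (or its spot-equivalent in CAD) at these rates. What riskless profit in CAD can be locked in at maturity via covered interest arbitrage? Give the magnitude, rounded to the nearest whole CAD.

T = 2 years.
Keep in USD, deliver into the forward: 2,000,000·1.12890625·1.3583 = CAD 3,066,786.72.
Swap to CAD now, deposit: 2,000,000·1.5282·1.03856481 = CAD 3,174,269.49.
The quoted forward undervalues USD, so borrow USD, convert to CAD at spot, deposit the CAD at 1.91%, and buy USD forward at 1.3583 to cover the loan.
Arbitrage profit = |3,066,786.72 − 3,174,269.49| = CAD 107,483.

CAD 107,483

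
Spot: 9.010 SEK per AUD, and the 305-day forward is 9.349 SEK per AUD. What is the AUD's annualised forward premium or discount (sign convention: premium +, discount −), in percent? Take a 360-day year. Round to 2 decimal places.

+4.44%

T = 305/360 years.
AUD trades forward at +3.76249% vs spot over the period.
Annualise by dividing by T: 0.0376249 / (305/360) = 0.044410 → 4.44%.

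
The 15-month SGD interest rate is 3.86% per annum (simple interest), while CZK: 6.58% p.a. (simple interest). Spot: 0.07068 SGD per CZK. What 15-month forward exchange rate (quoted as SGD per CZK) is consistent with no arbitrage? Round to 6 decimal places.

T = 15/12 years.
SGD growth factor: 1 + 0.0386×15/12 = 1.048250.
CZK accumulates by 1 + 0.0658×15/12 = 1.082250.
Forward (SGD per CZK) = 0.07068 × 1.048250 / 1.082250 = 0.06845951.

0.068460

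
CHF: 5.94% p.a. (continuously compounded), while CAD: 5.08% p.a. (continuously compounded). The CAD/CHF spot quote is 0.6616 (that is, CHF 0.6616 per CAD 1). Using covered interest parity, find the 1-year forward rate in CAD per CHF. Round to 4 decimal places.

1.4985

T = 1 year.
CHF accumulates by e^(0.0594×1) = 1.0611996.
Growth of 1 CAD over T: e^(0.0508×1) = 1.0521124.
So F = 0.6616 × 1.0611996 / 1.0521124 = 0.6673143 (CHF/CAD).
Quoted the other way: 1/0.6673143 = 1.4985 CAD per CHF.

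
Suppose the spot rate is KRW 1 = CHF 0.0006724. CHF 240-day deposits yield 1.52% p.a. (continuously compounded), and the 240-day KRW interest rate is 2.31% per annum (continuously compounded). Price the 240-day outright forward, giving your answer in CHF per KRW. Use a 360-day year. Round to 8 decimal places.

T = 240/360 years.
CHF growth factor: e^(0.0152×240/360) = 1.0101848.
Growth of 1 KRW over T: e^(0.0231×240/360) = 1.0155192.
So F = 0.0006724 × 1.0101848 / 1.0155192 = 0.0006688680 (CHF/KRW).

0.00066887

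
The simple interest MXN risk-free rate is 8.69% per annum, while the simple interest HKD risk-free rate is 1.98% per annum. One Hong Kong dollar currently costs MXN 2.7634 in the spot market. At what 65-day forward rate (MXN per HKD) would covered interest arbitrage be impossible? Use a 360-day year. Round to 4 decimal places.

T = 65/360 years.
MXN growth factor: 1 + 0.0869×65/360 = 1.0156903.
HKD accumulates by 1 + 0.0198×65/360 = 1.003575.
So F = 2.7634 × 1.0156903 / 1.003575 = 2.796760 (MXN/HKD).

2.7968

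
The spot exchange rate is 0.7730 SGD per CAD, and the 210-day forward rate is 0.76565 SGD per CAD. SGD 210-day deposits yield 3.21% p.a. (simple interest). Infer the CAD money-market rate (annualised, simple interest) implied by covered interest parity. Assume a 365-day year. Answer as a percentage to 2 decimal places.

T = 210/365 years.
By CIP, F/S equals the SGD-to-CAD growth ratio: 0.76565/0.773 = 0.9904916.
SGD growth factor: 1 + 0.0321×210/365 = 1.0184685.
So the CAD growth factor = 1.0282455.
r = (1.0282455 − 1)/(210/365) = 0.049093 → 4.91%.

4.91%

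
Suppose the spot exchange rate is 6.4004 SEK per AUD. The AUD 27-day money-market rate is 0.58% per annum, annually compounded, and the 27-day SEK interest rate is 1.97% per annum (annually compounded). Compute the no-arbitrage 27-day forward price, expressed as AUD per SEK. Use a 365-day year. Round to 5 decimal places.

0.15608

T = 27/365 years.
Growth of 1 SEK over T: (1 + 0.0197)^(27/365) = 1.0014441.
Growth of 1 AUD over T: (1 + 0.0058)^(27/365) = 1.0004279.
CIP: F = S · (grow SEK)/(grow AUD) = 6.4004 × 1.0014441/1.0004279 = 6.406901 SEK per AUD.
Quoted the other way: 1/6.406901 = 0.15608 AUD per SEK.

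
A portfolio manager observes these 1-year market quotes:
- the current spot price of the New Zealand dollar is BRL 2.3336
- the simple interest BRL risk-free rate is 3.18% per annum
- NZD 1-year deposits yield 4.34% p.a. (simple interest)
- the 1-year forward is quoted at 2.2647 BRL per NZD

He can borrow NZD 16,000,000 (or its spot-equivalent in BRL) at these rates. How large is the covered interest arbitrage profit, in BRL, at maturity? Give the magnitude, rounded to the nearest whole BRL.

BRL 717,128

T = 1 year.
Invest the NZD and cover forward: 16,000,000 × 1.043400 × 2.2647 = BRL 37,807,807.68.
Convert at spot and invest in BRL: 16,000,000 × 2.3336 × 1.031800 = BRL 38,524,935.68.
The quoted forward undervalues NZD, so borrow NZD, convert to BRL at spot, deposit the BRL at 3.18%, and buy NZD forward at 2.2647 to cover the loan.
The gap between the two covered legs is BRL 717,128.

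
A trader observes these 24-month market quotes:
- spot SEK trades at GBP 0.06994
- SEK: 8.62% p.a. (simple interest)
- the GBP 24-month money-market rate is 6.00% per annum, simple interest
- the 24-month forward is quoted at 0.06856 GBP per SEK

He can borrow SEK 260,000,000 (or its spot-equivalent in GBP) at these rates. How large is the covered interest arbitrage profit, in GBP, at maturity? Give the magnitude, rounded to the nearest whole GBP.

GBP 532,205

T = 2 years.
Invest the SEK and cover forward: 260,000,000 × 1.172400 × 0.06856 = GBP 20,898,733.44.
Convert at spot and invest in GBP: 260,000,000 × 0.06994 × 1.120000 = GBP 20,366,528.00.
The quoted forward overvalues SEK, so borrow GBP, buy SEK at spot, deposit the SEK at 8.62%, and sell the proceeds forward at 0.06856.
The gap between the two covered legs is GBP 532,205.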